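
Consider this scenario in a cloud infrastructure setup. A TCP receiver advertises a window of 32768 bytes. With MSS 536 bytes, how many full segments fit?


Given: RWND = 32768 bytes, MSS = 536 bytes
Full segments = floor(RWND / MSS)
Full segments = floor(32768 / 536)
Full segments = floor(61.1343) = 61

61


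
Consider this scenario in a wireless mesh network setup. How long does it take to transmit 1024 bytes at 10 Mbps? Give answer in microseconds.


Given: packet = 1024 bytes, bandwidth = 10 Mbps
Packet in bits = 1024 * 8 = 8192 bits
Bandwidth = 10 * 10^6 = 10000000 bps
Time = 8192 / 10000000 seconds
Time in us = 8192 * 10^6 / 10000000 = 819.2

819.2


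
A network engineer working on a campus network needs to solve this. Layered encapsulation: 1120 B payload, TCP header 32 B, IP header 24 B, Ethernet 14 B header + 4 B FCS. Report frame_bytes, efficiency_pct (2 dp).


TCP segment = 1120 + 32 = 1152 B
IP packet = 1152 + 24 = 1176 B
Ethernet frame = 1176 + 14 + 4 = 1194 B
Efficiency = app / frame = 1120 / 1194 = 0.938023 = 93.8023% -> 93.80% (2 dp)

1194, 93.80


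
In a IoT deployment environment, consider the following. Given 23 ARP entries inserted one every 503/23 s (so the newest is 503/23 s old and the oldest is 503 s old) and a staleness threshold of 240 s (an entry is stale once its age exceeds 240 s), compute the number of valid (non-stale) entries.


Ages are k * 503/23 s for k = 1..23 (spacing = 21.8696 s).
Entry k is valid iff k * 503/23 <= 240 iff k <= 23 * 240 / 503 = 10.9742
n_valid = floor(10.9742) = 10
(n_stale = 23 - 10 = 13)

10


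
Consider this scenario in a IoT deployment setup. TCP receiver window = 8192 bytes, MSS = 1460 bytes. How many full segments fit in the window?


Given: RWND = 8192 bytes, MSS = 1460 bytes
Full segments = floor(RWND / MSS)
Full segments = floor(8192 / 1460)
Full segments = floor(5.611) = 5

5


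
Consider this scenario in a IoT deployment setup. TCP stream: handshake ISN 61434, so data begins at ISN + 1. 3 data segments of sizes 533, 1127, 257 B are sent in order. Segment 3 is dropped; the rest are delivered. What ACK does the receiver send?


SYN uses sequence number 61434; first data byte = ISN + 1 = 61435.
Segment 1: SEQ = 61435, len = 533 B, covers [61435, 61967]
Segment 2: SEQ = 61968, len = 1127 B, covers [61968, 63094]
Segment 3: SEQ = 63095, len = 257 B, covers [63095, 63351] [LOST]
In-order data received: bytes [61435, 63094] (segments 1..2).
Segment 3 missing -> gap begins at byte 63095.
Cumulative ACK = next expected in-order byte = 61435 + 533 + 1127 = 63095

63095


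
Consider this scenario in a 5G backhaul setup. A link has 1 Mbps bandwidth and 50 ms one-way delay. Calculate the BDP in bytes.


Given: bandwidth = 1 Mbps, delay = 50 ms
BDP in bits = 1 * 10^6 * 50 / 1000
BDP in bits = 50000
BDP in bytes = 50000 / 8 = 6250

6250


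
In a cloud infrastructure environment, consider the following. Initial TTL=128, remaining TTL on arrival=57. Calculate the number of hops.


Given: initial TTL = 128, received TTL = 57
Hops = initial TTL - received TTL
Hops = 128 - 57 = 71

71


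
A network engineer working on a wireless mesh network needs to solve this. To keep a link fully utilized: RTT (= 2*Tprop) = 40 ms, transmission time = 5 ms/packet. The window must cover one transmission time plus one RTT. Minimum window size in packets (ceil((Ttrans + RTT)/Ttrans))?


Given: Ttrans = 5 ms, RTT = 40 ms (= 2 * Tprop, Tprop = 20 ms)
Time until first ACK returns = Ttrans + RTT = 5 + 40 = 45 ms
Need W * Ttrans >= Ttrans + RTT  ->  W >= (Ttrans + RTT) / Ttrans
(Ttrans + RTT) / Ttrans = 45 / 5 = 9
W_min = ceil(9) = 9

9


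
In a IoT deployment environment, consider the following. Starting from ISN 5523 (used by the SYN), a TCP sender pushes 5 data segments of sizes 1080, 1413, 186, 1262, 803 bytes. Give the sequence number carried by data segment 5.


The SYN occupies sequence number ISN = 5523, so the first data byte is ISN + 1 = 5524.
SEQ of data segment i = (ISN + 1) + sum of payload sizes of segments 1..i-1.
Segment 1: SEQ = 5524, payload = 1080 bytes
Segment 2: SEQ = 6604, payload = 1413 bytes
Segment 3: SEQ = 8017, payload = 186 bytes
Segment 4: SEQ = 8203, payload = 1262 bytes
Segment 5: SEQ = 9465, payload = 803 bytes
SEQ of segment 5 = 5524 + 1080 + 1413 + 186 + 1262 = 9465

9465


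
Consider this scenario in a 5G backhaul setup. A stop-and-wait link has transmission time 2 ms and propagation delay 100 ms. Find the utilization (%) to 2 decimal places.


Given: Ttrans = 2 ms, Tprop = 100 ms
RTT = 2 * Tprop = 2 * 100 = 200 ms
U = Ttrans / (Ttrans + RTT)
U = 2 / (2 + 200)
U = 2 / 202 = 0.009901
U% = 0.99%

0.99


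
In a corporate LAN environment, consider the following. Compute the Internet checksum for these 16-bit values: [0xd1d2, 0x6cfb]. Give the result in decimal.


Given words: [0xd1d2, 0x6cfb]
Step 1: Sum all words
Raw sum = 53714 + 27899 = 81613
Step 2: Fold carry: (16077 + 1) = 16078
One's complement = ~16078 & 0xFFFF = 49457

49457


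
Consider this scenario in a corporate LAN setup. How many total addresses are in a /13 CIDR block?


Given: CIDR prefix /13
Host bits = 32 - 13 = 19
Total addresses = 2^19 = 524288

524288


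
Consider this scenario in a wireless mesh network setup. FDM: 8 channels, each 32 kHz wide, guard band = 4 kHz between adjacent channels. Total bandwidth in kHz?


Given: 8 channels, 32 kHz each, guard = 4 kHz
Channel bandwidth = 8 * 32 = 256 kHz
Guard bands = 7 gaps * 4 kHz = 28 kHz
Total = 256 + 28 = 284 kHz

284


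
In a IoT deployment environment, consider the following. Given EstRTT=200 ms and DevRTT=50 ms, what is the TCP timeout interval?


Given: EstRTT = 200 ms, DevRTT = 50 ms
Timeout = EstRTT + 4 * DevRTT
4 * DevRTT = 4 * 50 = 200
Timeout = 200 + 200 = 400 ms

400


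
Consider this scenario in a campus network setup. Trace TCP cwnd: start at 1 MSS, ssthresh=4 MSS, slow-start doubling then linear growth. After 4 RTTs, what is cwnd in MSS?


RTT 0: cwnd = 1 MSS (initial)
RTT 1: cwnd = 2 MSS (slow start, doubled)
RTT 2: cwnd = 4 MSS (slow start, doubled)
RTT 3: cwnd = 5 MSS (congestion avoidance, +1)
RTT 4: cwnd = 6 MSS (congestion avoidance, +1)

6


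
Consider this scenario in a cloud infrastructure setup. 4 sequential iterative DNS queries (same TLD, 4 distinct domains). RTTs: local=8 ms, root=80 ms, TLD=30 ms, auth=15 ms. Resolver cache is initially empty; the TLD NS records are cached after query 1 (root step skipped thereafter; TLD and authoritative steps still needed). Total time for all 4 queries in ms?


Lookup 1 (cold cache): local + root + TLD + auth = 8 + 80 + 30 + 15 = 133 ms
Lookups 2..4 (TLD NS cached -> skip root; new domain -> still ask TLD and auth): local + TLD + auth = 8 + 30 + 15 = 53 ms each
Remaining 3 lookups: 3 * 53 = 159 ms
Total = 133 + 159 = 292 ms

292


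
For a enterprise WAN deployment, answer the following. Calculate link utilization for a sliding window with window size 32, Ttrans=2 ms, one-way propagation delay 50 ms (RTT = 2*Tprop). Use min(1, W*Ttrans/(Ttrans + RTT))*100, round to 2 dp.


Given: W = 32, Ttrans = 2 ms, RTT = 100 ms (= 2 * Tprop, Tprop = 50 ms)
Cycle time = Ttrans + RTT = 2 + 100 = 102 ms (first packet sent until its ACK returns)
W * Ttrans = 32 * 2 = 64 ms of sending per cycle
W * Ttrans / (Ttrans + RTT) = 64 / 102 = 0.627451
U = min(1, 0.627451) = 0.627451
U% = 62.75%

62.75


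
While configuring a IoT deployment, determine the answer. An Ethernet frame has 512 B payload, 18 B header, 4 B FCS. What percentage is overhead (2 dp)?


Given: payload = 512 B, header = 18 B, trailer = 4 B
Overhead bytes = header + trailer = 18 + 4 = 22
Total frame = payload + overhead = 512 + 22 = 534
Overhead % = 22 / 534 * 100 = 4.1199% -> 4.12% (2 dp)

4.12


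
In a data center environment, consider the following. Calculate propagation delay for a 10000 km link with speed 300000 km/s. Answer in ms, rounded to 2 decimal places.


Given: distance = 10000 km, speed = 300000 km/s
Delay = distance / speed = 10000 / 300000 seconds
Delay in ms = 10000 * 1000 / 300000
Delay = 33.3333 ms
Rounded to 2 dp = 33.33 ms

33.33


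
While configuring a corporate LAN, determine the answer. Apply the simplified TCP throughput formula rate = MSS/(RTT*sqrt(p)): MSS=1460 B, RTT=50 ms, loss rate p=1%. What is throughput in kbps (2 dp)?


Given: MSS = 1460 bytes, RTT = 50 ms, loss = 1%
RTT in seconds = 50 / 1000 = 0.05
Loss rate = 1% = 0.01
sqrt(loss) = sqrt(0.01) = 0.1
Throughput (bytes/s) = 1460 / (0.05 * 0.1) = 292000.0000
Throughput (kbps) = 292000.0000 * 8 / 1000 = 2336.000000 -> 2336.00 kbps (2 dp)

2336.00


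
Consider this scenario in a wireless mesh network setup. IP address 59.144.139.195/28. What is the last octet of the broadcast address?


Given: IP = 59.144.139.195, prefix = /28
Host bits = 32 - 28 = 4
Network last octet = 195 AND mask = 192
Host part size = 2^4 - 1 = 15
Broadcast last octet = 192 OR 15 = 207

207


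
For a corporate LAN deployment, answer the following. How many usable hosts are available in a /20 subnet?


Given: subnet mask /20
Host bits = 32 - 20 = 12
Total addresses = 2^12 = 4096
Usable hosts = 4096 - 2 (network + broadcast) = 4094

4094


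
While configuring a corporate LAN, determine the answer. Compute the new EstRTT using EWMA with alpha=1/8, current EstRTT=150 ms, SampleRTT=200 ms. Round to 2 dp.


Given: EstRTT = 150 ms, SampleRTT = 200 ms, alpha = 1/8
New EstRTT = (1 - alpha) * EstRTT + alpha * SampleRTT
(7/8) * 150 = 131.25
(1/8) * 200 = 25
New EstRTT = 131.25 + 25 = 156.25 ms -> 156.25 ms (2 dp)

156.25


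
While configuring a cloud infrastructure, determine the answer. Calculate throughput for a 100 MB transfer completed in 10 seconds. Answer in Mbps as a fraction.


Given: file = 100 MB, time = 10 s
File in Mb = 100 * 8 = 800 Mb
Throughput = 800 / 10 Mbps
Throughput = 80 Mbps

80


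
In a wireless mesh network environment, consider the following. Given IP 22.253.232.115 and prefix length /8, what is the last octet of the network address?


Given: IP = 22.253.232.115, prefix = /8
Subnet mask = 255.0.0.0
Last octet of IP: 115
Last octet of mask: 0
Network last octet = 115 AND 0 = 0

0


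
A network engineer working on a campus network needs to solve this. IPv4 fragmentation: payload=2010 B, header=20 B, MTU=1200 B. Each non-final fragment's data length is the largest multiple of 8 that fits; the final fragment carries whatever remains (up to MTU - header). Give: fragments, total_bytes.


Max data per non-final fragment = floor((MTU - header)/8)*8 = floor((1200 - 20)/8)*8 = floor(1180/8)*8 = 1176 B
Final fragment needs no 8-byte alignment: it can carry up to MTU - header = 1180 B
Non-final fragments needed = ceil((payload - 1180) / 1176) = ceil(830/1176) = ceil(0.7058) = 1
Number of fragments = 1 + 1 = 2
Fragment sizes (data): 1 * 1176 B + 834 B (last, 834 <= 1180 OK)
Total bytes sent = payload + n_frags * header = 2010 + 2*20 = 2010 + 40 = 2050 B

2, 2050


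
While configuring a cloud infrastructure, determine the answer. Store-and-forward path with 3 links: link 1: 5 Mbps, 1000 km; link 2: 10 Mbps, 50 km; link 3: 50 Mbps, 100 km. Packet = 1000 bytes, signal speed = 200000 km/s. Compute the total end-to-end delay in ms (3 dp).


Packet = 1000 bytes = 8000 bits. Store-and-forward: sum (t_trans + t_prop) per link.
Link 1: t_trans = 8000/(5*10^6) s = 1.6000 ms; t_prop = 1000/200000 s = 5.0000 ms; subtotal = 6.6000 ms
Link 2: t_trans = 8000/(10*10^6) s = 0.8000 ms; t_prop = 50/200000 s = 0.2500 ms; subtotal = 1.0500 ms
Link 3: t_trans = 8000/(50*10^6) s = 0.1600 ms; t_prop = 100/200000 s = 0.5000 ms; subtotal = 0.6600 ms
End-to-end = 6.6000 + 1.0500 + 0.6600 = 8.3100 ms -> 8.310 ms (3 dp)

8.310


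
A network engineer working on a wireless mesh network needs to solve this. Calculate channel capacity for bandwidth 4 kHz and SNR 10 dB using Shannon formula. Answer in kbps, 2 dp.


Given: B = 4 kHz, SNR = 10 dB
SNR linear = 10^(10/10) = 10
1 + SNR = 11
log2(11) = 3.4594316186
C = 4 * 1000 * 3.4594316186 = 13837.7265 bps
C = 13.837726 kbps -> 13.84 kbps (2 dp)

13.84


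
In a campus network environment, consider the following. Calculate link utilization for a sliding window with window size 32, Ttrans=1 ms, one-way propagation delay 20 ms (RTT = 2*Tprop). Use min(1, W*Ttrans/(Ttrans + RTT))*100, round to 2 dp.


Given: W = 32, Ttrans = 1 ms, RTT = 40 ms (= 2 * Tprop, Tprop = 20 ms)
Cycle time = Ttrans + RTT = 1 + 40 = 41 ms (first packet sent until its ACK returns)
W * Ttrans = 32 * 1 = 32 ms of sending per cycle
W * Ttrans / (Ttrans + RTT) = 32 / 41 = 0.780488
U = min(1, 0.780488) = 0.780488
U% = 78.05%

78.05


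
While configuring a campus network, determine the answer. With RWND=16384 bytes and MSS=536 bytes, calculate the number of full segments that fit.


Given: RWND = 16384 bytes, MSS = 536 bytes
Full segments = floor(RWND / MSS)
Full segments = floor(16384 / 536)
Full segments = floor(30.5672) = 30

30


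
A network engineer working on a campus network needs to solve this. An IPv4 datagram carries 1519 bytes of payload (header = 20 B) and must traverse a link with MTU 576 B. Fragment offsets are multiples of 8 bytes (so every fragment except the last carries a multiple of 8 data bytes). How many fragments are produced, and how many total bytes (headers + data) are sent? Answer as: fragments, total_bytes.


Max data per non-final fragment = floor((MTU - header)/8)*8 = floor((576 - 20)/8)*8 = floor(556/8)*8 = 552 B
Final fragment needs no 8-byte alignment: it can carry up to MTU - header = 556 B
Non-final fragments needed = ceil((payload - 556) / 552) = ceil(963/552) = ceil(1.7446) = 2
Number of fragments = 2 + 1 = 3
Fragment sizes (data): 2 * 552 B + 415 B (last, 415 <= 556 OK)
Total bytes sent = payload + n_frags * header = 1519 + 3*20 = 1519 + 60 = 1579 B

3, 1579


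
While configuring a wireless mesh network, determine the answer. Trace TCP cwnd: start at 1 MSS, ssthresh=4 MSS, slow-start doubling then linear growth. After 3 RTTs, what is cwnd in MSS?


RTT 0: cwnd = 1 MSS (initial)
RTT 1: cwnd = 2 MSS (slow start, doubled)
RTT 2: cwnd = 4 MSS (slow start, doubled)
RTT 3: cwnd = 5 MSS (congestion avoidance, +1)

5


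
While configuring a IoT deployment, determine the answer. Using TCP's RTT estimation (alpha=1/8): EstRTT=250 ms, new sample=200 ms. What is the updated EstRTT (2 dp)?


Given: EstRTT = 250 ms, SampleRTT = 200 ms, alpha = 1/8
New EstRTT = (1 - alpha) * EstRTT + alpha * SampleRTT
(7/8) * 250 = 218.75
(1/8) * 200 = 25
New EstRTT = 218.75 + 25 = 243.75 ms -> 243.75 ms (2 dp)

243.75


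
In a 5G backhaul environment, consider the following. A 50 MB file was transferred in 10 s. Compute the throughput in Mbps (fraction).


Given: file = 50 MB, time = 10 s
File in Mb = 50 * 8 = 400 Mb
Throughput = 400 / 10 Mbps
Throughput = 40 Mbps

40


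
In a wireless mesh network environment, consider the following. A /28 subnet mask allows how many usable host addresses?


Given: subnet mask /28
Host bits = 32 - 28 = 4
Total addresses = 2^4 = 16
Usable hosts = 16 - 2 (network + broadcast) = 14

14


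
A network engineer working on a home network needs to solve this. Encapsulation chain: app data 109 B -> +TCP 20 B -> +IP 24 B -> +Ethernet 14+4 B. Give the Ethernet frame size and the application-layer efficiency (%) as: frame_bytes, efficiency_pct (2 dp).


TCP segment = 109 + 20 = 129 B
IP packet = 129 + 24 = 153 B
Ethernet frame = 153 + 14 + 4 = 171 B
Efficiency = app / frame = 109 / 171 = 0.637427 = 63.7427% -> 63.74% (2 dp)

171, 63.74


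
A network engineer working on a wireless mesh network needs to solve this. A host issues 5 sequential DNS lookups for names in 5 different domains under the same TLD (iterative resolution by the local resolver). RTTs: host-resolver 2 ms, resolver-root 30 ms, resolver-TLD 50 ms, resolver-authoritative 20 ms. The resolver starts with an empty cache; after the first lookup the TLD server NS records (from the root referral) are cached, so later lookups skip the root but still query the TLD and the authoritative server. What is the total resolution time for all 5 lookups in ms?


Lookup 1 (cold cache): local + root + TLD + auth = 2 + 30 + 50 + 20 = 102 ms
Lookups 2..5 (TLD NS cached -> skip root; new domain -> still ask TLD and auth): local + TLD + auth = 2 + 50 + 20 = 72 ms each
Remaining 4 lookups: 4 * 72 = 288 ms
Total = 102 + 288 = 390 ms

390


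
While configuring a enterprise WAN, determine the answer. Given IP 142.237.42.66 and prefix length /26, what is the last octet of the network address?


Given: IP = 142.237.42.66, prefix = /26
Subnet mask = 255.255.255.192
Last octet of IP: 66
Last octet of mask: 192
Network last octet = 66 AND 192 = 64

64


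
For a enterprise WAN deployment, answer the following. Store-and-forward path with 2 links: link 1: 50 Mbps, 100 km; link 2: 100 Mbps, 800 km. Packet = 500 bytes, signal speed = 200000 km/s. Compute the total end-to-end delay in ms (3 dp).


Packet = 500 bytes = 4000 bits. Store-and-forward: sum (t_trans + t_prop) per link.
Link 1: t_trans = 4000/(50*10^6) s = 0.0800 ms; t_prop = 100/200000 s = 0.5000 ms; subtotal = 0.5800 ms
Link 2: t_trans = 4000/(100*10^6) s = 0.0400 ms; t_prop = 800/200000 s = 4.0000 ms; subtotal = 4.0400 ms
End-to-end = 0.5800 + 4.0400 = 4.6200 ms -> 4.620 ms (3 dp)

4.620


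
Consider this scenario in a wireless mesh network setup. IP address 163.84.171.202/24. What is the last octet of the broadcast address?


Given: IP = 163.84.171.202, prefix = /24
Host bits = 32 - 24 = 8
Network last octet = 202 AND mask = 0
Host part size = 2^8 - 1 = 255
Broadcast last octet = 0 OR 255 = 255

255


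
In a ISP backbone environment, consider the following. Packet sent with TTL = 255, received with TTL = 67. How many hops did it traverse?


Given: initial TTL = 255, received TTL = 67
Hops = initial TTL - received TTL
Hops = 255 - 67 = 188

188


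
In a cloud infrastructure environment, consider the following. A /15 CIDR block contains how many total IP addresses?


Given: CIDR prefix /15
Host bits = 32 - 15 = 17
Total addresses = 2^17 = 131072

131072


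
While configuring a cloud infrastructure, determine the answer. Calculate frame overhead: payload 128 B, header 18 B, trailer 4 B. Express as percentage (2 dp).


Given: payload = 128 B, header = 18 B, trailer = 4 B
Overhead bytes = header + trailer = 18 + 4 = 22
Total frame = payload + overhead = 128 + 22 = 150
Overhead % = 22 / 150 * 100 = 14.6667% -> 14.67% (2 dp)

14.67


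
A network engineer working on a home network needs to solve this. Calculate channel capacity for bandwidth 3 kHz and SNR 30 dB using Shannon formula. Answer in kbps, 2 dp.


Given: B = 3 kHz, SNR = 30 dB
SNR linear = 10^(30/10) = 1000
1 + SNR = 1001
log2(1001) = 9.9672262588
C = 3 * 1000 * 9.9672262588 = 29901.6788 bps
C = 29.901679 kbps -> 29.90 kbps (2 dp)

29.90


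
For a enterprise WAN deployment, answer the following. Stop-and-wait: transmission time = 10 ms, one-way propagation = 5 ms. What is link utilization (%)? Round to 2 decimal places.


Given: Ttrans = 10 ms, Tprop = 5 ms
RTT = 2 * Tprop = 2 * 5 = 10 ms
U = Ttrans / (Ttrans + RTT)
U = 10 / (10 + 10)
U = 10 / 20 = 0.5
U% = 50.00%

50.00


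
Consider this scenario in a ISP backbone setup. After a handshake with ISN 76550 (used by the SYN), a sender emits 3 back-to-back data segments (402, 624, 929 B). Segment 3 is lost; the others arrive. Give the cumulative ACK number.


SYN uses sequence number 76550; first data byte = ISN + 1 = 76551.
Segment 1: SEQ = 76551, len = 402 B, covers [76551, 76952]
Segment 2: SEQ = 76953, len = 624 B, covers [76953, 77576]
Segment 3: SEQ = 77577, len = 929 B, covers [77577, 78505] [LOST]
In-order data received: bytes [76551, 77576] (segments 1..2).
Segment 3 missing -> gap begins at byte 77577.
Cumulative ACK = next expected in-order byte = 76551 + 402 + 624 = 77577

77577


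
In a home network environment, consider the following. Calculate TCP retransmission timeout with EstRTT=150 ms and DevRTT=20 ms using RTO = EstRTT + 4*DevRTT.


Given: EstRTT = 150 ms, DevRTT = 20 ms
Timeout = EstRTT + 4 * DevRTT
4 * DevRTT = 4 * 20 = 80
Timeout = 150 + 80 = 230 ms

230


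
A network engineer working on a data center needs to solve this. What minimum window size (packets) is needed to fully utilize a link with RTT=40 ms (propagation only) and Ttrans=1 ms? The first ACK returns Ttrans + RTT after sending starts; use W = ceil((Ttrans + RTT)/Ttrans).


Given: Ttrans = 1 ms, RTT = 40 ms (= 2 * Tprop, Tprop = 20 ms)
Time until first ACK returns = Ttrans + RTT = 1 + 40 = 41 ms
Need W * Ttrans >= Ttrans + RTT  ->  W >= (Ttrans + RTT) / Ttrans
(Ttrans + RTT) / Ttrans = 41 / 1 = 41
W_min = ceil(41) = 41

41


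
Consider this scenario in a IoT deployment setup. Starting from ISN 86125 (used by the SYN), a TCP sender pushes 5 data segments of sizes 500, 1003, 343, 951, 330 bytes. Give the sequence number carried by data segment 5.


The SYN occupies sequence number ISN = 86125, so the first data byte is ISN + 1 = 86126.
SEQ of data segment i = (ISN + 1) + sum of payload sizes of segments 1..i-1.
Segment 1: SEQ = 86126, payload = 500 bytes
Segment 2: SEQ = 86626, payload = 1003 bytes
Segment 3: SEQ = 87629, payload = 343 bytes
Segment 4: SEQ = 87972, payload = 951 bytes
Segment 5: SEQ = 88923, payload = 330 bytes
SEQ of segment 5 = 86126 + 500 + 1003 + 343 + 951 = 88923

88923


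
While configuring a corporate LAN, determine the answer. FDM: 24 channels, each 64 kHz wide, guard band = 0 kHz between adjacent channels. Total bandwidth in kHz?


Given: 24 channels, 64 kHz each, guard = 0 kHz
Channel bandwidth = 24 * 64 = 1536 kHz
Guard bands = 23 gaps * 0 kHz = 0 kHz
Total = 1536 + 0 = 1536 kHz

1536


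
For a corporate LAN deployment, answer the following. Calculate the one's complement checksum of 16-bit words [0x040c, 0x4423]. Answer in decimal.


Given words: [0x040c, 0x4423]
Step 1: Sum all words
Raw sum = 1036 + 17443 = 18479
One's complement = ~18479 & 0xFFFF = 47056

47056


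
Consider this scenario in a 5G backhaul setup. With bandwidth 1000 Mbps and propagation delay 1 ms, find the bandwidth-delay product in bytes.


Given: bandwidth = 1000 Mbps, delay = 1 ms
BDP in bits = 1000 * 10^6 * 1 / 1000
BDP in bits = 1000000
BDP in bytes = 1000000 / 8 = 125000

125000


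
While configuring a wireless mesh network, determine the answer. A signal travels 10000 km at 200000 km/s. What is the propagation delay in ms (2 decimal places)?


Given: distance = 10000 km, speed = 200000 km/s
Delay = distance / speed = 10000 / 200000 seconds
Delay in ms = 10000 * 1000 / 200000
Delay = 50.0000 ms
Rounded to 2 dp = 50.00 ms

50.00


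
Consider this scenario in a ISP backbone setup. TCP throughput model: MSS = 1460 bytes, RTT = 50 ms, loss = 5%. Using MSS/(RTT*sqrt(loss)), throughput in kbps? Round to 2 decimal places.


Given: MSS = 1460 bytes, RTT = 50 ms, loss = 5%
RTT in seconds = 50 / 1000 = 0.05
Loss rate = 5% = 0.05
sqrt(loss) = sqrt(0.05) = 0.223606797750
Throughput (bytes/s) = 1460 / (0.05 * 0.223606797750) = 130586.3699
Throughput (kbps) = 130586.3699 * 8 / 1000 = 1044.690959 -> 1044.69 kbps (2 dp)

1044.69


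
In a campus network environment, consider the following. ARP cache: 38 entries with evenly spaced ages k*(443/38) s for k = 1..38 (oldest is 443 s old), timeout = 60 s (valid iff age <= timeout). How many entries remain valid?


Ages are k * 443/38 s for k = 1..38 (spacing = 11.6579 s).
Entry k is valid iff k * 443/38 <= 60 iff k <= 38 * 60 / 443 = 5.1467
n_valid = floor(5.1467) = 5
(n_stale = 38 - 5 = 33)

5


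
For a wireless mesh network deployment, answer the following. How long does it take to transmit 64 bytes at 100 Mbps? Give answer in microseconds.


Given: packet = 64 bytes, bandwidth = 100 Mbps
Packet in bits = 64 * 8 = 512 bits
Bandwidth = 100 * 10^6 = 100000000 bps
Time = 512 / 100000000 seconds
Time in us = 512 * 10^6 / 100000000 = 5.12

5.12


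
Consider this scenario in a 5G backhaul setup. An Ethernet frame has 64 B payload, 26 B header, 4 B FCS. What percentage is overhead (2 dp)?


Given: payload = 64 B, header = 26 B, trailer = 4 B
Overhead bytes = header + trailer = 26 + 4 = 30
Total frame = payload + overhead = 64 + 30 = 94
Overhead % = 30 / 94 * 100 = 31.9149% -> 31.91% (2 dp)

31.91


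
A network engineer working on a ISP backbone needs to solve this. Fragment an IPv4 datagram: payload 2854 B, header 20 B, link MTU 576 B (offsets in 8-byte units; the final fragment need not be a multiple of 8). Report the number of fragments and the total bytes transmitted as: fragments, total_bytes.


Max data per non-final fragment = floor((MTU - header)/8)*8 = floor((576 - 20)/8)*8 = floor(556/8)*8 = 552 B
Final fragment needs no 8-byte alignment: it can carry up to MTU - header = 556 B
Non-final fragments needed = ceil((payload - 556) / 552) = ceil(2298/552) = ceil(4.1630) = 5
Number of fragments = 5 + 1 = 6
Fragment sizes (data): 5 * 552 B + 94 B (last, 94 <= 556 OK)
Total bytes sent = payload + n_frags * header = 2854 + 6*20 = 2854 + 120 = 2974 B

6, 2974


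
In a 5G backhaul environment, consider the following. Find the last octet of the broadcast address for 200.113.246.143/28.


Given: IP = 200.113.246.143, prefix = /28
Host bits = 32 - 28 = 4
Network last octet = 143 AND mask = 128
Host part size = 2^4 - 1 = 15
Broadcast last octet = 128 OR 15 = 143

143


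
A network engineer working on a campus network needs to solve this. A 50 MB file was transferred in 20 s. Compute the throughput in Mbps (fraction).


Given: file = 50 MB, time = 20 s
File in Mb = 50 * 8 = 400 Mb
Throughput = 400 / 20 Mbps
Throughput = 20 Mbps

20


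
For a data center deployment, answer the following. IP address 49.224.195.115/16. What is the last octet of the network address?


Given: IP = 49.224.195.115, prefix = /16
Subnet mask = 255.255.0.0
Last octet of IP: 115
Last octet of mask: 0
Network last octet = 115 AND 0 = 0

0


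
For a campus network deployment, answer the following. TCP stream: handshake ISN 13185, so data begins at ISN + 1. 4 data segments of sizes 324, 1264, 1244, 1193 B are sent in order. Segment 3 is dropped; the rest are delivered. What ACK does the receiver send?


SYN uses sequence number 13185; first data byte = ISN + 1 = 13186.
Segment 1: SEQ = 13186, len = 324 B, covers [13186, 13509]
Segment 2: SEQ = 13510, len = 1264 B, covers [13510, 14773]
Segment 3: SEQ = 14774, len = 1244 B, covers [14774, 16017] [LOST]
Segment 4: SEQ = 16018, len = 1193 B, covers [16018, 17210]
In-order data received: bytes [13186, 14773] (segments 1..2).
Segment 3 missing -> gap begins at byte 14774; later segments buffered out of order.
Cumulative ACK = next expected in-order byte = 13186 + 324 + 1264 = 14774

14774


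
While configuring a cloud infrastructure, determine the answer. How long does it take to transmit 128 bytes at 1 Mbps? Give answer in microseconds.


Given: packet = 128 bytes, bandwidth = 1 Mbps
Packet in bits = 128 * 8 = 1024 bits
Bandwidth = 1 * 10^6 = 1000000 bps
Time = 1024 / 1000000 seconds
Time in us = 1024 * 10^6 / 1000000 = 1024

1024


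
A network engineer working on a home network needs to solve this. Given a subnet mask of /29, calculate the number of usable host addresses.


Given: subnet mask /29
Host bits = 32 - 29 = 3
Total addresses = 2^3 = 8
Usable hosts = 8 - 2 (network + broadcast) = 6

6


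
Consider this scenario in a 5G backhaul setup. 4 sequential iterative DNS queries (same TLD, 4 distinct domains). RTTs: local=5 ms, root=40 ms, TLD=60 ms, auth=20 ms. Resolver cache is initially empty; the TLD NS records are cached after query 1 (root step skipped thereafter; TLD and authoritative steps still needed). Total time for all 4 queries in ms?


Lookup 1 (cold cache): local + root + TLD + auth = 5 + 40 + 60 + 20 = 125 ms
Lookups 2..4 (TLD NS cached -> skip root; new domain -> still ask TLD and auth): local + TLD + auth = 5 + 60 + 20 = 85 ms each
Remaining 3 lookups: 3 * 85 = 255 ms
Total = 125 + 255 = 380 ms

380


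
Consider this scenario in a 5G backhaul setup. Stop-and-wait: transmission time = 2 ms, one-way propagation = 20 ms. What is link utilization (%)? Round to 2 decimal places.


Given: Ttrans = 2 ms, Tprop = 20 ms
RTT = 2 * Tprop = 2 * 20 = 40 ms
U = Ttrans / (Ttrans + RTT)
U = 2 / (2 + 40)
U = 2 / 42 = 0.047619
U% = 4.76%

4.76


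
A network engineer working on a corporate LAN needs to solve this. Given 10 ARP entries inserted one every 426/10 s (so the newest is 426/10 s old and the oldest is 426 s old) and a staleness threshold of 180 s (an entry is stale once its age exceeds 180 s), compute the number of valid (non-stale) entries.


Ages are k * 426/10 s for k = 1..10 (spacing = 42.6000 s).
Entry k is valid iff k * 426/10 <= 180 iff k <= 10 * 180 / 426 = 4.2254
n_valid = floor(4.2254) = 4
(n_stale = 10 - 4 = 6)

4


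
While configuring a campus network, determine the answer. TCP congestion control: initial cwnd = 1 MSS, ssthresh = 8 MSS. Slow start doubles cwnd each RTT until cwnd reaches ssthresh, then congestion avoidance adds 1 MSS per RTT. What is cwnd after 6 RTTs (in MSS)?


RTT 0: cwnd = 1 MSS (initial)
RTT 1: cwnd = 2 MSS (slow start, doubled)
RTT 2: cwnd = 4 MSS (slow start, doubled)
RTT 3: cwnd = 8 MSS (slow start, doubled)
RTT 4: cwnd = 9 MSS (congestion avoidance, +1)
RTT 5: cwnd = 10 MSS (congestion avoidance, +1)
RTT 6: cwnd = 11 MSS (congestion avoidance, +1)

11


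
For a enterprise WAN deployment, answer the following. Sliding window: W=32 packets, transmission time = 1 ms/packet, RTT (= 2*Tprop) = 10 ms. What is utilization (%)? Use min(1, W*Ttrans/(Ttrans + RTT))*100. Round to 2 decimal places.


Given: W = 32, Ttrans = 1 ms, RTT = 10 ms (= 2 * Tprop, Tprop = 5 ms)
Cycle time = Ttrans + RTT = 1 + 10 = 11 ms (first packet sent until its ACK returns)
W * Ttrans = 32 * 1 = 32 ms of sending per cycle
W * Ttrans / (Ttrans + RTT) = 32 / 11 = 2.909091
U = min(1, 2.909091) = 1.000000
U% = 100.00%

100.00


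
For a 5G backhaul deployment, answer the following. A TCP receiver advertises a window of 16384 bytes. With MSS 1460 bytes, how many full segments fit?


Given: RWND = 16384 bytes, MSS = 1460 bytes
Full segments = floor(RWND / MSS)
Full segments = floor(16384 / 1460)
Full segments = floor(11.2219) = 11

11


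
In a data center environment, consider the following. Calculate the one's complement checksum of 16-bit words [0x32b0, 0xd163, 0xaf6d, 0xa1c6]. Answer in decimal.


Given words: [0x32b0, 0xd163, 0xaf6d, 0xa1c6]
Step 1: Sum all words
Raw sum = 12976 + 53603 + 44909 + 41414 = 152902
Step 2: Fold carry: (21830 + 2) = 21832
One's complement = ~21832 & 0xFFFF = 43703

43703


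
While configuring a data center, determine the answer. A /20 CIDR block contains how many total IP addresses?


Given: CIDR prefix /20
Host bits = 32 - 20 = 12
Total addresses = 2^12 = 4096

4096


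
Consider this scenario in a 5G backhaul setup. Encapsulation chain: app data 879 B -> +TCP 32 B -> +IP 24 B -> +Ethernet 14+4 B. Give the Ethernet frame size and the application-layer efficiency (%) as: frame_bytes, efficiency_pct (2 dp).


TCP segment = 879 + 32 = 911 B
IP packet = 911 + 24 = 935 B
Ethernet frame = 935 + 14 + 4 = 953 B
Efficiency = app / frame = 879 / 953 = 0.922350 = 92.2350% -> 92.24% (2 dp)

953, 92.24


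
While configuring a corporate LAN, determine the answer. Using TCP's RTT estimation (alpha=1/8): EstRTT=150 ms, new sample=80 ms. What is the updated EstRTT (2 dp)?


Given: EstRTT = 150 ms, SampleRTT = 80 ms, alpha = 1/8
New EstRTT = (1 - alpha) * EstRTT + alpha * SampleRTT
(7/8) * 150 = 131.25
(1/8) * 80 = 10
New EstRTT = 131.25 + 10 = 141.25 ms -> 141.25 ms (2 dp)

141.25


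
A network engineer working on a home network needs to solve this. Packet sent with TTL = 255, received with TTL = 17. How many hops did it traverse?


Given: initial TTL = 255, received TTL = 17
Hops = initial TTL - received TTL
Hops = 255 - 17 = 238

238


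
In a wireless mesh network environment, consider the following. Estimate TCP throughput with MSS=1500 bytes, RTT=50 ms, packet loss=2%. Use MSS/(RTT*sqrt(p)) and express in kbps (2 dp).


Given: MSS = 1500 bytes, RTT = 50 ms, loss = 2%
RTT in seconds = 50 / 1000 = 0.05
Loss rate = 2% = 0.02
sqrt(loss) = sqrt(0.02) = 0.141421356237
Throughput (bytes/s) = 1500 / (0.05 * 0.141421356237) = 212132.0344
Throughput (kbps) = 212132.0344 * 8 / 1000 = 1697.056275 -> 1697.06 kbps (2 dp)

1697.06


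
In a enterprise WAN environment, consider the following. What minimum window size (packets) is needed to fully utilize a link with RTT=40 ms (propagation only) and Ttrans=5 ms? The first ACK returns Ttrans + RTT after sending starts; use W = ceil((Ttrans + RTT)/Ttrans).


Given: Ttrans = 5 ms, RTT = 40 ms (= 2 * Tprop, Tprop = 20 ms)
Time until first ACK returns = Ttrans + RTT = 5 + 40 = 45 ms
Need W * Ttrans >= Ttrans + RTT  ->  W >= (Ttrans + RTT) / Ttrans
(Ttrans + RTT) / Ttrans = 45 / 5 = 9
W_min = ceil(9) = 9

9


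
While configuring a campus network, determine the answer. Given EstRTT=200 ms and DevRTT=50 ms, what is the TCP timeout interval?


Given: EstRTT = 200 ms, DevRTT = 50 ms
Timeout = EstRTT + 4 * DevRTT
4 * DevRTT = 4 * 50 = 200
Timeout = 200 + 200 = 400 ms

400


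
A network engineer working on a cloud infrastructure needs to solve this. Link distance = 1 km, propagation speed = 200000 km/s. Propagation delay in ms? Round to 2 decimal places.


Given: distance = 1 km, speed = 200000 km/s
Delay = distance / speed = 1 / 200000 seconds
Delay in ms = 1 * 1000 / 200000
Delay = 0.0050 ms
Rounded to 2 dp = 0.01 ms

0.01


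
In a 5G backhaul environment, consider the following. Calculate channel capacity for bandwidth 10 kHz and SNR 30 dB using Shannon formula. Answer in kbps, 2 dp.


Given: B = 10 kHz, SNR = 30 dB
SNR linear = 10^(30/10) = 1000
1 + SNR = 1001
log2(1001) = 9.9672262588
C = 10 * 1000 * 9.9672262588 = 99672.2626 bps
C = 99.672263 kbps -> 99.67 kbps (2 dp)

99.67


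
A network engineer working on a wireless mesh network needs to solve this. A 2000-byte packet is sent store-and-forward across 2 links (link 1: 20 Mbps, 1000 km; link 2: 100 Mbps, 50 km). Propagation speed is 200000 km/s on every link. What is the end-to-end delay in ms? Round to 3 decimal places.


Packet = 2000 bytes = 16000 bits. Store-and-forward: sum (t_trans + t_prop) per link.
Link 1: t_trans = 16000/(20*10^6) s = 0.8000 ms; t_prop = 1000/200000 s = 5.0000 ms; subtotal = 5.8000 ms
Link 2: t_trans = 16000/(100*10^6) s = 0.1600 ms; t_prop = 50/200000 s = 0.2500 ms; subtotal = 0.4100 ms
End-to-end = 5.8000 + 0.4100 = 6.2100 ms -> 6.210 ms (3 dp)

6.210


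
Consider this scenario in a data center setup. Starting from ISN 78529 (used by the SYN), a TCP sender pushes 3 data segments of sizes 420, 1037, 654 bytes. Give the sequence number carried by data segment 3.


The SYN occupies sequence number ISN = 78529, so the first data byte is ISN + 1 = 78530.
SEQ of data segment i = (ISN + 1) + sum of payload sizes of segments 1..i-1.
Segment 1: SEQ = 78530, payload = 420 bytes
Segment 2: SEQ = 78950, payload = 1037 bytes
Segment 3: SEQ = 79987, payload = 654 bytes
SEQ of segment 3 = 78530 + 420 + 1037 = 79987

79987


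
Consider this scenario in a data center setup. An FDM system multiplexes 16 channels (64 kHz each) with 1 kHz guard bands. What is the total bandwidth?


Given: 16 channels, 64 kHz each, guard = 1 kHz
Channel bandwidth = 16 * 64 = 1024 kHz
Guard bands = 15 gaps * 1 kHz = 15 kHz
Total = 1024 + 15 = 1039 kHz

1039


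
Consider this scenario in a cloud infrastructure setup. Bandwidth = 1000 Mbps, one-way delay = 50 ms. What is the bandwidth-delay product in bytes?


Given: bandwidth = 1000 Mbps, delay = 50 ms
BDP in bits = 1000 * 10^6 * 50 / 1000
BDP in bits = 50000000
BDP in bytes = 50000000 / 8 = 6250000

6250000


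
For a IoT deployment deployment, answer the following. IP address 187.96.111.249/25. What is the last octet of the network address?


Given: IP = 187.96.111.249, prefix = /25
Subnet mask = 255.255.255.128
Last octet of IP: 249
Last octet of mask: 128
Network last octet = 249 AND 128 = 128

128


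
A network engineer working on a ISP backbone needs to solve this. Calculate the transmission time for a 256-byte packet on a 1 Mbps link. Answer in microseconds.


Given: packet = 256 bytes, bandwidth = 1 Mbps
Packet in bits = 256 * 8 = 2048 bits
Bandwidth = 1 * 10^6 = 1000000 bps
Time = 2048 / 1000000 seconds
Time in us = 2048 * 10^6 / 1000000 = 2048

2048


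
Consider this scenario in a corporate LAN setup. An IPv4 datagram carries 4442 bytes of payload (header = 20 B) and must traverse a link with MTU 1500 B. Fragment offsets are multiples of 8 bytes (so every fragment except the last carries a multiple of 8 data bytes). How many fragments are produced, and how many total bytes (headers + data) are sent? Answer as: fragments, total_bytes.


Max data per non-final fragment = floor((MTU - header)/8)*8 = floor((1500 - 20)/8)*8 = floor(1480/8)*8 = 1480 B
Final fragment needs no 8-byte alignment: it can carry up to MTU - header = 1480 B
Non-final fragments needed = ceil((payload - 1480) / 1480) = ceil(2962/1480) = ceil(2.0014) = 3
Number of fragments = 3 + 1 = 4
Fragment sizes (data): 3 * 1480 B + 2 B (last, 2 <= 1480 OK)
Total bytes sent = payload + n_frags * header = 4442 + 4*20 = 4442 + 80 = 4522 B

4, 4522


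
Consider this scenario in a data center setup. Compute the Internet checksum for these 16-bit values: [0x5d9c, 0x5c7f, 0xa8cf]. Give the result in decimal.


Given words: [0x5d9c, 0x5c7f, 0xa8cf]
Step 1: Sum all words
Raw sum = 23964 + 23679 + 43215 = 90858
Step 2: Fold carry: (25322 + 1) = 25323
One's complement = ~25323 & 0xFFFF = 40212

40212


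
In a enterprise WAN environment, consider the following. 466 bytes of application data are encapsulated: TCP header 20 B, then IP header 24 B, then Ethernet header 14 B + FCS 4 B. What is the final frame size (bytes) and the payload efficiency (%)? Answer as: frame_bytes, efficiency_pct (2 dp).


TCP segment = 466 + 20 = 486 B
IP packet = 486 + 24 = 510 B
Ethernet frame = 510 + 14 + 4 = 528 B
Efficiency = app / frame = 466 / 528 = 0.882576 = 88.2576% -> 88.26% (2 dp)

528, 88.26


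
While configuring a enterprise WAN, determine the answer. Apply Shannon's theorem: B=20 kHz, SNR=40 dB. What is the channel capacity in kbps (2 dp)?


Given: B = 20 kHz, SNR = 40 dB
SNR linear = 10^(40/10) = 10000
1 + SNR = 10001
log2(10001) = 13.2878566418
C = 20 * 1000 * 13.2878566418 = 265757.1328 bps
C = 265.757133 kbps -> 265.76 kbps (2 dp)

265.76


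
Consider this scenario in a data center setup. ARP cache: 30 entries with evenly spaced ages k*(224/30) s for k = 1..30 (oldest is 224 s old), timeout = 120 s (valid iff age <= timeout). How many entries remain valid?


Ages are k * 224/30 s for k = 1..30 (spacing = 7.4667 s).
Entry k is valid iff k * 224/30 <= 120 iff k <= 30 * 120 / 224 = 16.0714
n_valid = floor(16.0714) = 16
(n_stale = 30 - 16 = 14)

16


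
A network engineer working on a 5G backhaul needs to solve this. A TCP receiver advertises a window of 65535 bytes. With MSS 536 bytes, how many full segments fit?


Given: RWND = 65535 bytes, MSS = 536 bytes
Full segments = floor(RWND / MSS)
Full segments = floor(65535 / 536)
Full segments = floor(122.2668) = 122

122


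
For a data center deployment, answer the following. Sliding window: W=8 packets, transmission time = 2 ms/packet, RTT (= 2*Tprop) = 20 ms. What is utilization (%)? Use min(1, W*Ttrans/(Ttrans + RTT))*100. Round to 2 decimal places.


Given: W = 8, Ttrans = 2 ms, RTT = 20 ms (= 2 * Tprop, Tprop = 10 ms)
Cycle time = Ttrans + RTT = 2 + 20 = 22 ms (first packet sent until its ACK returns)
W * Ttrans = 8 * 2 = 16 ms of sending per cycle
W * Ttrans / (Ttrans + RTT) = 16 / 22 = 0.727273
U = min(1, 0.727273) = 0.727273
U% = 72.73%

72.73
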